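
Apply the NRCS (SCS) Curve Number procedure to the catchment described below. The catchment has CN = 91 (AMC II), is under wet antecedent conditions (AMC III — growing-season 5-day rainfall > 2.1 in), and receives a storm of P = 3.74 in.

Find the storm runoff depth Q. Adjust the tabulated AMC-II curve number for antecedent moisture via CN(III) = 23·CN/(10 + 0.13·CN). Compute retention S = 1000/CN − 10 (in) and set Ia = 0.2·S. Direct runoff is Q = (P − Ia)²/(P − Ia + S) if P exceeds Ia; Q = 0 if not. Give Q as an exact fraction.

Q = 146222876881/44726468150 in ≈ 3.269 in

Wet (AMC III): CN(III) = 23·91/(10 + 0.13·91) = 2093/(2183/100) = 209300/2183 ≈ 95.877
Retention S: 1000/CN − 10 with CN=95.877 → S = 900/2093 ≈ 0.430 in
Ia = 0.2S: 0.2·0.430 = 0.086 in (exactly 180/2093)
P − Ia = 3.740 − 0.086 = 382391/104650 ≈ 3.654 in (> 0, runoff occurs)
Runoff Q = (P−Ia)²/(P−Ia+S) = (3.654)²/(3.654+0.430) = 146222876881/44726468150 ≈ 3.269 in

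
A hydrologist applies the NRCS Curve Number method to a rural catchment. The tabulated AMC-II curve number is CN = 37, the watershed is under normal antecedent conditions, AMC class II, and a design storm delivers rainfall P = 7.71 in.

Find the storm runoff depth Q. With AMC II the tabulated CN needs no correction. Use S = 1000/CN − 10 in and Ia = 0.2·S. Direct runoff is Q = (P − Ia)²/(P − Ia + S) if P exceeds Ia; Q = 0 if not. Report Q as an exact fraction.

Q = 84556443/97343300 in ≈ 0.869 in

AMC II — tabulated CN = 37 applies directly.
S = 1000/37 − 10 = 630/37 in ≈ 17.027 in
Ia = 0.2S: 0.2·17.027 = 3.405 in (exactly 126/37)
P − Ia = 7.710 − 3.405 = 15927/3700 ≈ 4.305 in (> 0, runoff occurs)
Q = (15927/3700)²/((15927/3700) + 630/37) = (253669329/13690000)/(78927/3700) = 84556443/97343300 in ≈ 0.869 in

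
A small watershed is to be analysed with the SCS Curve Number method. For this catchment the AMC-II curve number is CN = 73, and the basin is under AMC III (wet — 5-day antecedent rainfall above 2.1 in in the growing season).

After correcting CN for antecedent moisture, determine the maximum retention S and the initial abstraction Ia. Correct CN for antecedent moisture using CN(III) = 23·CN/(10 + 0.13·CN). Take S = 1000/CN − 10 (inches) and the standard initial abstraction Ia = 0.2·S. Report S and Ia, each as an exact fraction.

Adjust CN=73 to AMC III: 23·73/(10 + 0.13·73) → 1679 ÷ (1949/100) = 167900/1949 ≈ 86.147
Retention S: 1000/CN − 10 with CN=86.147 → S = 2700/1679 ≈ 1.608 in
Ia = 0.2S: 0.2·1.608 = 0.322 in (exactly 540/1679)

S = 2700/1679 in ≈ 1.608 in; Ia = 540/1679 in ≈ 0.322 in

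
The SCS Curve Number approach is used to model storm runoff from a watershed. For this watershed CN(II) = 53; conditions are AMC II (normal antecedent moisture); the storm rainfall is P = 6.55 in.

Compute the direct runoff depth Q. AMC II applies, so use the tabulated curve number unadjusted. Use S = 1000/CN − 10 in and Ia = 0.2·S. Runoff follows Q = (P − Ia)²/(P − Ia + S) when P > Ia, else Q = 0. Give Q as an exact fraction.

Q = 25633969/15330780 in ≈ 1.672 in

Average conditions: CN = 53 (no AMC adjustment).
Max retention: S = 1000/53 − 10 = 470/53 in (≈ 8.868 in)
Initial abstraction Ia = S/5 = (470/53)/5 = 94/53 ≈ 1.774 in
Since P=6.550 > Ia=1.774: effective rainfall P−Ia = 5063/1060 in
Runoff Q = (P−Ia)²/(P−Ia+S) = (4.776)²/(4.776+8.868) = 25633969/15330780 ≈ 1.672 in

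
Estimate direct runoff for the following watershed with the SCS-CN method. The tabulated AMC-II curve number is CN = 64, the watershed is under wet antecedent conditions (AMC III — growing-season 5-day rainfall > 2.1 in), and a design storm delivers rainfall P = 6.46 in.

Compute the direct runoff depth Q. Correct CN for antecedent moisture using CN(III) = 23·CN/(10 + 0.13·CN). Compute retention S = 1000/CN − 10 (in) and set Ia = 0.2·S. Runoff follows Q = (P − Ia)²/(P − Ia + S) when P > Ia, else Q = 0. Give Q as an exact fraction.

Adjust CN=64 to AMC III: 23·64/(10 + 0.13·64) → 1472 ÷ (458/25) = 18400/229 ≈ 80.349
Max retention: S = 1000/(18400/229) − 10 = 225/92 in (≈ 2.446 in)
Ia = 0.2S: 0.2·2.446 = 0.489 in (exactly 45/92)
Excess rainfall: 6.460 − 0.489 = 5.971 in; P > Ia so Q > 0
Runoff Q = (P−Ia)²/(P−Ia+S) = (5.971)²/(5.971+2.446) = 188595289/44523400 ≈ 4.236 in

Q = 188595289/44523400 in ≈ 4.236 in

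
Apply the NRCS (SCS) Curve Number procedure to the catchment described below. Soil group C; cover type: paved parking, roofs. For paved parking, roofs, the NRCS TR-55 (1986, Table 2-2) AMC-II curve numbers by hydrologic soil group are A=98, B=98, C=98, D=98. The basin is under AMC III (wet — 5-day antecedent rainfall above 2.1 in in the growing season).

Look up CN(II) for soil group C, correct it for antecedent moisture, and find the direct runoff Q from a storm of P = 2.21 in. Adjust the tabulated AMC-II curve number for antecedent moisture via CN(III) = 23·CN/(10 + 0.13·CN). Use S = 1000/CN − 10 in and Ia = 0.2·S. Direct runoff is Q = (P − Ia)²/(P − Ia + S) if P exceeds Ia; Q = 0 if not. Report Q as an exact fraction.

NRCS table: paved parking, roofs, soil group C → CN(II) = 98
Adjust CN=98 to AMC III: 23·98/(10 + 0.13·98) → 2254 ÷ (1137/50) = 112700/1137 ≈ 99.120
S = 1000/(112700/1137) − 10 = 100/1127 in ≈ 0.089 in
Ia = 0.2S: 0.2·0.089 = 0.018 in (exactly 20/1127)
P − Ia = 2.210 − 0.018 = 247067/112700 ≈ 2.192 in (> 0, runoff occurs)
Q: (247067/112700)² ÷ (257067/112700) = 61042102489/28971450900 in (≈ 2.107 in)

Q = 61042102489/28971450900 in ≈ 2.107 in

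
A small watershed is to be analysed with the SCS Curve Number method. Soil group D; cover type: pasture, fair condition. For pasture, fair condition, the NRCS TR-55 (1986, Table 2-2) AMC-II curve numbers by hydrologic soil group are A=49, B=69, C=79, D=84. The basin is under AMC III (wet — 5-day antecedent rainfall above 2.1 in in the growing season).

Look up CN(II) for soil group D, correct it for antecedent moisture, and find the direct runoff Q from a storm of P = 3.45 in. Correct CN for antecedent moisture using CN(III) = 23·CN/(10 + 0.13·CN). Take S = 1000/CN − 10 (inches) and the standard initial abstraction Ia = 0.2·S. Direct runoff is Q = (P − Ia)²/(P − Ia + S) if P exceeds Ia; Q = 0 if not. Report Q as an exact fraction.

Q = 1006602529/383762820 in ≈ 2.623 in

NRCS table: pasture, fair condition, soil group D → CN(II) = 84
Wet (AMC III): CN(III) = 23·84/(10 + 0.13·84) = 1932/(523/25) = 48300/523 ≈ 92.352
Max retention: S = 1000/(48300/523) − 10 = 400/483 in (≈ 0.828 in)
Ia = 0.2·(400/483) = 80/483 in ≈ 0.166 in
P − Ia = 3.450 − 0.166 = 31727/9660 ≈ 3.284 in (> 0, runoff occurs)
Q: (31727/9660)² ÷ (39727/9660) = 1006602529/383762820 in (≈ 2.623 in)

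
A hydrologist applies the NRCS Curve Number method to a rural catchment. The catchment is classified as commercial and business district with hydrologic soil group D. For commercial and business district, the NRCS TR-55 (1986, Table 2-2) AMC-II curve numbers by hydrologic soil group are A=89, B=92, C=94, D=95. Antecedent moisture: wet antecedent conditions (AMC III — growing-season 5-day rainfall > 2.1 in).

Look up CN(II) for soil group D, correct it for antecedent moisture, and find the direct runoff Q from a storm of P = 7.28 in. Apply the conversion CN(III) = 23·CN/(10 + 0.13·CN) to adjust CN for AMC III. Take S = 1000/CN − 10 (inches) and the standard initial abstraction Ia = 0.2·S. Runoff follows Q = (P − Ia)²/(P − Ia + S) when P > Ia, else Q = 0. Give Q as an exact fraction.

Q = 3123186578/445379475 in ≈ 7.012 in

NRCS table: commercial and business district, soil group D → CN(II) = 95
CN(III) from CN(II)=95: (23·95)/(10 + 0.13·95) = 43700/447 ≈ 97.763
Retention S: 1000/CN − 10 with CN=97.763 → S = 100/437 ≈ 0.229 in
Ia = 0.2·(100/437) = 20/437 in ≈ 0.046 in
Since P=7.280 > Ia=0.046: effective rainfall P−Ia = 79034/10925 in
Q = (79034/10925)²/((79034/10925) + 100/437) = (6246373156/119355625)/(81534/10925) = 3123186578/445379475 in ≈ 7.012 in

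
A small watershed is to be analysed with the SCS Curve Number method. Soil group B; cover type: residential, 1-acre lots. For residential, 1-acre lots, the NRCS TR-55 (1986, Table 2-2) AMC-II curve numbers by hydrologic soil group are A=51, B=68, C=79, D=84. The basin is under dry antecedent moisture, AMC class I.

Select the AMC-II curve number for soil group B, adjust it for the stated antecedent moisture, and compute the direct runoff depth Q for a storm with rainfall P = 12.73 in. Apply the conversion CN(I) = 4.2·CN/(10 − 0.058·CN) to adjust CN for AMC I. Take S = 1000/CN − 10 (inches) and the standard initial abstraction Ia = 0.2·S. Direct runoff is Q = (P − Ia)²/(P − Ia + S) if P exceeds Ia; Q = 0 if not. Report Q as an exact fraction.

Q = 140221040521/27648257700 in ≈ 5.072 in

NRCS table: residential, 1-acre lots, soil group B → CN(II) = 68
Adjust CN=68 to AMC I: 4.2·68/(10 − 0.058·68) → (1428/5) ÷ (757/125) = 35700/757 ≈ 47.160
Max retention: S = 1000/(35700/757) − 10 = 4000/357 in (≈ 11.204 in)
Ia = 0.2S: 0.2·11.204 = 2.241 in (exactly 800/357)
Since P=12.730 > Ia=2.241: effective rainfall P−Ia = 374461/35700 in
Q: (374461/35700)² ÷ (774461/35700) = 140221040521/27648257700 in (≈ 5.072 in)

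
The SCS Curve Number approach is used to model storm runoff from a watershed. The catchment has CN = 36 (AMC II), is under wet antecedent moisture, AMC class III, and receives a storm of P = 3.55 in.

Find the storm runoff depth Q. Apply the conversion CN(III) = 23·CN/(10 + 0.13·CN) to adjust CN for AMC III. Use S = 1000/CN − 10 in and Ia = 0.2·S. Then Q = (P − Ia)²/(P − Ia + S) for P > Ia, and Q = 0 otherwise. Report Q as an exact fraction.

Q = 68840209/166829580 in ≈ 0.413 in

Wet (AMC III): CN(III) = 23·36/(10 + 0.13·36) = 828/(367/25) = 20700/367 ≈ 56.403
S = 1000/(20700/367) − 10 = 1600/207 in ≈ 7.729 in
Initial abstraction Ia = S/5 = (1600/207)/5 = 320/207 ≈ 1.546 in
Excess rainfall: 3.550 − 1.546 = 2.004 in; P > Ia so Q > 0
Q = (8297/4140)²/((8297/4140) + 1600/207) = (68840209/17139600)/(40297/4140) = 68840209/166829580 in ≈ 0.413 in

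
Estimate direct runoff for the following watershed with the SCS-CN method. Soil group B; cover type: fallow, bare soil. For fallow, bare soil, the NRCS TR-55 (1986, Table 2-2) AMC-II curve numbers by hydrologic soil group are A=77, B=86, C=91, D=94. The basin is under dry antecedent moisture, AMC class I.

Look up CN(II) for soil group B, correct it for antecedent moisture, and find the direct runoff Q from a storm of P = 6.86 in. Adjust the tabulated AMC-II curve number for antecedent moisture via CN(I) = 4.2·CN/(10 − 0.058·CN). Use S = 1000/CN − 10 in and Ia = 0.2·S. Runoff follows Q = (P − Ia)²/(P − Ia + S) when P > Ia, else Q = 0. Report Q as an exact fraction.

Q = 1540327009/414393150 in ≈ 3.717 in

NRCS table: fallow, bare soil, soil group B → CN(II) = 86
CN(I) from CN(II)=86: (4.2·86)/(10 − 0.058·86) = 12900/179 ≈ 72.067
Retention S: 1000/CN − 10 with CN=72.067 → S = 500/129 ≈ 3.876 in
Initial abstraction Ia = S/5 = (500/129)/5 = 100/129 ≈ 0.775 in
Excess rainfall: 6.860 − 0.775 = 6.085 in; P > Ia so Q > 0
Q = (39247/6450)²/((39247/6450) + 500/129) = (1540327009/41602500)/(64247/6450) = 1540327009/414393150 in ≈ 3.717 in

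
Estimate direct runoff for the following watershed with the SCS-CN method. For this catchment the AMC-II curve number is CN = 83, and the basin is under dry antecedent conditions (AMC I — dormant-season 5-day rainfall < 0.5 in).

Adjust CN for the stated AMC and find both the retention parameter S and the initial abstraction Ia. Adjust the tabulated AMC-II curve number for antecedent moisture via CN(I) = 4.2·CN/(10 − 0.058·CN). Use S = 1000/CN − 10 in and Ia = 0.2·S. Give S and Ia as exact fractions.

S = 8500/1743 in ≈ 4.877 in; Ia = 1700/1743 in ≈ 0.975 in

CN(I) from CN(II)=83: (4.2·83)/(10 − 0.058·83) = 174300/2593 ≈ 67.219
Max retention: S = 1000/(174300/2593) − 10 = 8500/1743 in (≈ 4.877 in)
Ia = 0.2S: 0.2·4.877 = 0.975 in (exactly 1700/1743)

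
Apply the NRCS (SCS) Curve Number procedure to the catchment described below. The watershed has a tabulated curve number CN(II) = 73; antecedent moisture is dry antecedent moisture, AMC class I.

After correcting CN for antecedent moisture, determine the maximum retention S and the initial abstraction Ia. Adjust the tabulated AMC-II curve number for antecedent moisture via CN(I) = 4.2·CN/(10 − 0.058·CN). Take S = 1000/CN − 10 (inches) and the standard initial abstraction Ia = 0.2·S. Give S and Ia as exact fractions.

Adjust CN=73 to AMC I: 4.2·73/(10 − 0.058·73) → (1533/5) ÷ (2883/500) = 51100/961 ≈ 53.174
S = 1000/(51100/961) − 10 = 4500/511 in ≈ 8.806 in
Ia = 0.2·(4500/511) = 900/511 in ≈ 1.761 in

S = 4500/511 in ≈ 8.806 in; Ia = 900/511 in ≈ 1.761 in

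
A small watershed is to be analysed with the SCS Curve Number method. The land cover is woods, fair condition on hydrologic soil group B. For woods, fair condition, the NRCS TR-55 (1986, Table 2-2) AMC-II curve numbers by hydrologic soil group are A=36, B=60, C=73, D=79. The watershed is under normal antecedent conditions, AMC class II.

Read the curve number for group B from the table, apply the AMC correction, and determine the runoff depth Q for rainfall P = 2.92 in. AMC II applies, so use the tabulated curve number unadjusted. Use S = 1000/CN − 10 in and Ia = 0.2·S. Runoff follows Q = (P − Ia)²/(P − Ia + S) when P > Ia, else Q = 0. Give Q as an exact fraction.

Q = 14161/46425 in ≈ 0.305 in

NRCS table: woods, fair condition, soil group B → CN(II) = 60
AMC II — tabulated CN = 60 applies directly.
S = 1000/60 − 10 = 20/3 in ≈ 6.667 in
Ia = 0.2·(20/3) = 4/3 in ≈ 1.333 in
Excess rainfall: 2.920 − 1.333 = 1.587 in; P > Ia so Q > 0
Q: (119/75)² ÷ (619/75) = 14161/46425 in (≈ 0.305 in)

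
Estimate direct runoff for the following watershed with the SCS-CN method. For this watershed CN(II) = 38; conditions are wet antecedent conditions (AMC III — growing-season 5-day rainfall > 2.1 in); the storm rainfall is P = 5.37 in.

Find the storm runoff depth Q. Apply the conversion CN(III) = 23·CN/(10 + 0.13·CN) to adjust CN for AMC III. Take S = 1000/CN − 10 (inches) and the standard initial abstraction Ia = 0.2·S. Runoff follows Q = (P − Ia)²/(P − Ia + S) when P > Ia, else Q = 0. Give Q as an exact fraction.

CN(III) from CN(II)=38: (23·38)/(10 + 0.13·38) = 43700/747 ≈ 58.501
Retention S: 1000/CN − 10 with CN=58.501 → S = 3100/437 ≈ 7.094 in
Initial abstraction Ia = S/5 = (3100/437)/5 = 620/437 ≈ 1.419 in
Since P=5.370 > Ia=1.419: effective rainfall P−Ia = 172669/43700 in
Q = (172669/43700)²/((172669/43700) + 3100/437) = (29814583561/1909690000)/(482669/43700) = 29814583561/21092635300 in ≈ 1.414 in

Q = 29814583561/21092635300 in ≈ 1.414 in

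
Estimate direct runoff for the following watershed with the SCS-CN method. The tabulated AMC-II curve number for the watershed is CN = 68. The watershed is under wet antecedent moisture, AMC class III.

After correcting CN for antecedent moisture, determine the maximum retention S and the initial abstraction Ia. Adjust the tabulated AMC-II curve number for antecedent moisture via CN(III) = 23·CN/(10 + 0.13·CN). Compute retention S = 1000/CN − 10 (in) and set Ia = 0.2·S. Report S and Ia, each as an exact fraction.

Adjust CN=68 to AMC III: 23·68/(10 + 0.13·68) → 1564 ÷ (471/25) = 39100/471 ≈ 83.015
Retention S: 1000/CN − 10 with CN=83.015 → S = 800/391 ≈ 2.046 in
Ia = 0.2S: 0.2·2.046 = 0.409 in (exactly 160/391)

S = 800/391 in ≈ 2.046 in; Ia = 160/391 in ≈ 0.409 in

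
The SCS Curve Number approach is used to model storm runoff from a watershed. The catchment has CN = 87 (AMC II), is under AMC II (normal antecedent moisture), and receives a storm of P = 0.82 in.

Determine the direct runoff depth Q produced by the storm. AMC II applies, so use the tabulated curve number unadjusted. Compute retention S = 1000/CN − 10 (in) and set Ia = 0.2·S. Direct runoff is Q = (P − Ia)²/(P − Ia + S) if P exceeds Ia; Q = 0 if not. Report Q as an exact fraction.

Average conditions: CN = 87 (no AMC adjustment).
S = 1000/87 − 10 = 130/87 in ≈ 1.494 in
Ia = 0.2·(130/87) = 26/87 in ≈ 0.299 in
Since P=0.820 > Ia=0.299: effective rainfall P−Ia = 2267/4350 in
Runoff Q = (P−Ia)²/(P−Ia+S) = (0.521)²/(0.521+1.494) = 5139289/38136450 ≈ 0.135 in

Q = 5139289/38136450 in ≈ 0.135 in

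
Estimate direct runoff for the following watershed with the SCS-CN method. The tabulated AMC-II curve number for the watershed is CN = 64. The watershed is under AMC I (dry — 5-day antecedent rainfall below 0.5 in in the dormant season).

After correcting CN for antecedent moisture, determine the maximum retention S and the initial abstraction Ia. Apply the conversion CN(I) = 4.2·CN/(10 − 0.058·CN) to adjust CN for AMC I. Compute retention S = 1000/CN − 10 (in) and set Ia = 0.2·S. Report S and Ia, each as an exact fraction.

S = 375/28 in ≈ 13.393 in; Ia = 75/28 in ≈ 2.679 in

Dry (AMC I): CN(I) = 4.2·64/(10 − 0.058·64) = (1344/5)/(786/125) = 5600/131 ≈ 42.748
Max retention: S = 1000/(5600/131) − 10 = 375/28 in (≈ 13.393 in)
Ia = 0.2·(375/28) = 75/28 in ≈ 2.679 in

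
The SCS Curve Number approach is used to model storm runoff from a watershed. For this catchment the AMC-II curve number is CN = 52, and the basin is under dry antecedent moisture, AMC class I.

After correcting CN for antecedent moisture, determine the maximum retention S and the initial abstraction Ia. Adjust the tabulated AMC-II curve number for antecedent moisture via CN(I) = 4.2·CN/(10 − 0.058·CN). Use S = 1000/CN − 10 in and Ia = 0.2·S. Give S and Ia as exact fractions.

S = 2000/91 in ≈ 21.978 in; Ia = 400/91 in ≈ 4.396 in

Dry (AMC I): CN(I) = 4.2·52/(10 − 0.058·52) = (1092/5)/(873/125) = 9100/291 ≈ 31.271
Retention S: 1000/CN − 10 with CN=31.271 → S = 2000/91 ≈ 21.978 in
Ia = 0.2·(2000/91) = 400/91 in ≈ 4.396 in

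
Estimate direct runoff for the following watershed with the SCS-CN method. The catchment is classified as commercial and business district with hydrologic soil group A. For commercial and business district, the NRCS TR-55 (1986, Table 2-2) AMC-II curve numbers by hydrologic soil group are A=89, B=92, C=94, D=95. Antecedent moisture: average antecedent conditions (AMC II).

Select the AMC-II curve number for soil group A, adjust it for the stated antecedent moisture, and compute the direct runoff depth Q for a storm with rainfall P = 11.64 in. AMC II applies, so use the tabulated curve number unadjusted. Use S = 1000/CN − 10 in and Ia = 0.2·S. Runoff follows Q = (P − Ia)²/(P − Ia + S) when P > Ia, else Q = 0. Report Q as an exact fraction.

Q = 642571801/62520275 in ≈ 10.278 in

NRCS table: commercial and business district, soil group A → CN(II) = 89
Average conditions: CN = 89 (no AMC adjustment).
Max retention: S = 1000/89 − 10 = 110/89 in (≈ 1.236 in)
Initial abstraction Ia = S/5 = (110/89)/5 = 22/89 ≈ 0.247 in
Since P=11.640 > Ia=0.247: effective rainfall P−Ia = 25349/2225 in
Runoff Q = (P−Ia)²/(P−Ia+S) = (11.393)²/(11.393+1.236) = 642571801/62520275 ≈ 10.278 in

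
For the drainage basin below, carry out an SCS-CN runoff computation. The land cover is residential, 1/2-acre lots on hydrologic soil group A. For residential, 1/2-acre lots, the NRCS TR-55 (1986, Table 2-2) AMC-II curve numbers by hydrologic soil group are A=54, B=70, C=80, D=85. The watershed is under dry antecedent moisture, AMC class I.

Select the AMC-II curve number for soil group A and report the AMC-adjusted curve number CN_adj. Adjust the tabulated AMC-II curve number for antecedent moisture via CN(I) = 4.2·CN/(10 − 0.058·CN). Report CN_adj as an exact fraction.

CN_adj = 56700/1717 ≈ 33.023

NRCS table: residential, 1/2-acre lots, soil group A → CN(II) = 54
Adjust CN=54 to AMC I: 4.2·54/(10 − 0.058·54) → (1134/5) ÷ (1717/250) = 56700/1717 ≈ 33.023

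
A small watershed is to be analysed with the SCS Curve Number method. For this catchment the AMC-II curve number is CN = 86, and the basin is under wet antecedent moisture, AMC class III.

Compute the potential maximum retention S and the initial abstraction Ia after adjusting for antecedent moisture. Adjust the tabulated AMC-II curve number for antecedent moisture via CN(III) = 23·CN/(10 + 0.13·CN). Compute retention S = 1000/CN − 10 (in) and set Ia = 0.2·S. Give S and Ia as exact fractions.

CN(III) from CN(II)=86: (23·86)/(10 + 0.13·86) = 98900/1059 ≈ 93.390
Retention S: 1000/CN − 10 with CN=93.390 → S = 700/989 ≈ 0.708 in
Ia = 0.2·(700/989) = 140/989 in ≈ 0.142 in

S = 700/989 in ≈ 0.708 in; Ia = 140/989 in ≈ 0.142 in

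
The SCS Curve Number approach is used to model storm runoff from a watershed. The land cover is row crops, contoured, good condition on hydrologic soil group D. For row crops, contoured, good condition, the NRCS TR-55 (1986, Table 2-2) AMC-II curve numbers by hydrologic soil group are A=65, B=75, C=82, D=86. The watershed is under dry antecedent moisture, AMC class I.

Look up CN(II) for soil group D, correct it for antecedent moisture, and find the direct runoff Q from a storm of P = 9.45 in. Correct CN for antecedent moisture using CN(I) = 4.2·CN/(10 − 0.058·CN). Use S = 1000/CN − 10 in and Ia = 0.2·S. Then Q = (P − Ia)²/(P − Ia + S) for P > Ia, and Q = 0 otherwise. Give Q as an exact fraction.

Q = 500909161/83542980 in ≈ 5.996 in

NRCS table: row crops, contoured, good condition, soil group D → CN(II) = 86
CN(I) from CN(II)=86: (4.2·86)/(10 − 0.058·86) = 12900/179 ≈ 72.067
Retention S: 1000/CN − 10 with CN=72.067 → S = 500/129 ≈ 3.876 in
Ia = 0.2·(500/129) = 100/129 in ≈ 0.775 in
Excess rainfall: 9.450 − 0.775 = 8.675 in; P > Ia so Q > 0
Q: (22381/2580)² ÷ (32381/2580) = 500909161/83542980 in (≈ 5.996 in)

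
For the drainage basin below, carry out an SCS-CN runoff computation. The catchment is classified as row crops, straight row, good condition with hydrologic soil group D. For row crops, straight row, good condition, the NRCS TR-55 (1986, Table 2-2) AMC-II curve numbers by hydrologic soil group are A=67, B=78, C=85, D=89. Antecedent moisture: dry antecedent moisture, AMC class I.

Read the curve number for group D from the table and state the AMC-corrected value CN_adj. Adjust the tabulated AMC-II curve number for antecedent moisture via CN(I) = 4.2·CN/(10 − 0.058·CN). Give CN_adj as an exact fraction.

CN_adj = 186900/2419 ≈ 77.263

NRCS table: row crops, straight row, good condition, soil group D → CN(II) = 89
Adjust CN=89 to AMC I: 4.2·89/(10 − 0.058·89) → (1869/5) ÷ (2419/500) = 186900/2419 ≈ 77.263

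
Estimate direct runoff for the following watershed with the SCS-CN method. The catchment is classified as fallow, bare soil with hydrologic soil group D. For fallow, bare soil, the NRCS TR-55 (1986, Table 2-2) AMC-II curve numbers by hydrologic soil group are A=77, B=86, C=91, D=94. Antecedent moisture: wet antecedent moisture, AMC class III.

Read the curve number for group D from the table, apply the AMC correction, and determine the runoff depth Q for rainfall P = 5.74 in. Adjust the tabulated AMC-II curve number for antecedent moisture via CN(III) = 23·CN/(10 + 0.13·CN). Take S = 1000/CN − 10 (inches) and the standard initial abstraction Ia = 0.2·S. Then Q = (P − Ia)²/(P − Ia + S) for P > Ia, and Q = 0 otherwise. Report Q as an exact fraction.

NRCS table: fallow, bare soil, soil group D → CN(II) = 94
Adjust CN=94 to AMC III: 23·94/(10 + 0.13·94) → 2162 ÷ (1111/50) = 108100/1111 ≈ 97.300
Max retention: S = 1000/(108100/1111) − 10 = 300/1081 in (≈ 0.278 in)
Ia = 0.2·(300/1081) = 60/1081 in ≈ 0.056 in
Since P=5.740 > Ia=0.056: effective rainfall P−Ia = 307247/54050 in
Runoff Q = (P−Ia)²/(P−Ia+S) = (5.684)²/(5.684+0.278) = 94400719009/17417450350 ≈ 5.420 in

Q = 94400719009/17417450350 in ≈ 5.420 in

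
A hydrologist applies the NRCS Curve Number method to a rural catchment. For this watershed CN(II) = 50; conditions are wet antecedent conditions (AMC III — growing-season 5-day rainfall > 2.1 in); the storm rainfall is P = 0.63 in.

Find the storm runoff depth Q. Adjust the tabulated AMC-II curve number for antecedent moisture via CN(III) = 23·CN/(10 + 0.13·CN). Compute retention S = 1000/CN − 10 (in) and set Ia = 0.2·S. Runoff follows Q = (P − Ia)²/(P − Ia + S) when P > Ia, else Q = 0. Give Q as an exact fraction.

Q = 0 in ≈ 0.000 in

Adjust CN=50 to AMC III: 23·50/(10 + 0.13·50) → 1150 ÷ (33/2) = 2300/33 ≈ 69.697
Max retention: S = 1000/(2300/33) − 10 = 100/23 in (≈ 4.348 in)
Ia = 0.2S: 0.2·4.348 = 0.870 in (exactly 20/23)
P = 0.630 ≤ Ia = 0.870 in: entire storm abstracted, Q = 0.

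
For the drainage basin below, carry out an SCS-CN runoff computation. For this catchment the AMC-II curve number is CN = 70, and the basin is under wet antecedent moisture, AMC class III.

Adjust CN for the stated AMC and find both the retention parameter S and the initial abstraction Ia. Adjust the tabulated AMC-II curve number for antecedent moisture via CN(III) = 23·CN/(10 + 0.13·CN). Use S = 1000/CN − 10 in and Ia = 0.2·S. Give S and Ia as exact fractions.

CN(III) from CN(II)=70: (23·70)/(10 + 0.13·70) = 16100/191 ≈ 84.293
Max retention: S = 1000/(16100/191) − 10 = 300/161 in (≈ 1.863 in)
Ia = 0.2S: 0.2·1.863 = 0.373 in (exactly 60/161)

S = 300/161 in ≈ 1.863 in; Ia = 60/161 in ≈ 0.373 in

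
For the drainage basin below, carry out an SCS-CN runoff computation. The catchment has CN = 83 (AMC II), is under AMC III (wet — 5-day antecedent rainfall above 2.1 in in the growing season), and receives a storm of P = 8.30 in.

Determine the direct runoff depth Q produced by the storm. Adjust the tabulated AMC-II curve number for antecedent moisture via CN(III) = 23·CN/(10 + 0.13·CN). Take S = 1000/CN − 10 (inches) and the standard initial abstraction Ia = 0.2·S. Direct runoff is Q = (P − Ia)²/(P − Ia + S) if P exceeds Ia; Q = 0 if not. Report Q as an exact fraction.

Q = 24039572209/3284377230 in ≈ 7.319 in

Adjust CN=83 to AMC III: 23·83/(10 + 0.13·83) → 1909 ÷ (2079/100) = 190900/2079 ≈ 91.823
Retention S: 1000/CN − 10 with CN=91.823 → S = 1700/1909 ≈ 0.891 in
Ia = 0.2·(1700/1909) = 340/1909 in ≈ 0.178 in
Since P=8.300 > Ia=0.178: effective rainfall P−Ia = 155047/19090 in
Runoff Q = (P−Ia)²/(P−Ia+S) = (8.122)²/(8.122+0.891) = 24039572209/3284377230 ≈ 7.319 in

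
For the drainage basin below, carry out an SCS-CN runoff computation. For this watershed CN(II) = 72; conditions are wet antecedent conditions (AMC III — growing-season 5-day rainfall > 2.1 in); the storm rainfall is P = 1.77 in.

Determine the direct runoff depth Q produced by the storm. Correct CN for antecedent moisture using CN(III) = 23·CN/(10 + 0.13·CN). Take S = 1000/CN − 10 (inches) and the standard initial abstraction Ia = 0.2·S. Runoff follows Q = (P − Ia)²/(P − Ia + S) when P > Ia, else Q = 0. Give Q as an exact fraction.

Wet (AMC III): CN(III) = 23·72/(10 + 0.13·72) = 1656/(484/25) = 10350/121 ≈ 85.537
Max retention: S = 1000/(10350/121) − 10 = 350/207 in (≈ 1.691 in)
Ia = 0.2·(350/207) = 70/207 in ≈ 0.338 in
Since P=1.770 > Ia=0.338: effective rainfall P−Ia = 29639/20700 in
Q = (29639/20700)²/((29639/20700) + 350/207) = (878470321/428490000)/(64639/20700) = 878470321/1338027300 in ≈ 0.657 in

Q = 878470321/1338027300 in ≈ 0.657 in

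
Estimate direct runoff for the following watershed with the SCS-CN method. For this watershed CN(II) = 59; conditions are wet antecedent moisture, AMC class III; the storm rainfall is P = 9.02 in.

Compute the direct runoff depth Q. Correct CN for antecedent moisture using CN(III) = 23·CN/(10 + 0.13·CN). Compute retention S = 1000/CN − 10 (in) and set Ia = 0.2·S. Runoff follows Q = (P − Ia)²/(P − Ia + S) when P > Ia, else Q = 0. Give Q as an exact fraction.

Q = 7952414489/1284196950 in ≈ 6.193 in

Adjust CN=59 to AMC III: 23·59/(10 + 0.13·59) → 1357 ÷ (1767/100) = 135700/1767 ≈ 76.797
Max retention: S = 1000/(135700/1767) − 10 = 4100/1357 in (≈ 3.021 in)
Initial abstraction Ia = S/5 = (4100/1357)/5 = 820/1357 ≈ 0.604 in
Excess rainfall: 9.020 − 0.604 = 8.416 in; P > Ia so Q > 0
Q = (571007/67850)²/((571007/67850) + 4100/1357) = (326048994049/4603622500)/(776007/67850) = 7952414489/1284196950 in ≈ 6.193 in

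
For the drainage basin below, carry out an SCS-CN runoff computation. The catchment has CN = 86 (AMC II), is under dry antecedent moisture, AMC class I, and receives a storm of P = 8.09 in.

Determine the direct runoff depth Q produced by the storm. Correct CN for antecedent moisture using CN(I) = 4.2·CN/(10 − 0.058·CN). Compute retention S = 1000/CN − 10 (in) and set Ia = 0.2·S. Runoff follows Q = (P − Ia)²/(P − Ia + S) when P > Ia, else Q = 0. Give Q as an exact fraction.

Q = 8903998321/1862256900 in ≈ 4.781 in

CN(I) from CN(II)=86: (4.2·86)/(10 − 0.058·86) = 12900/179 ≈ 72.067
Max retention: S = 1000/(12900/179) − 10 = 500/129 in (≈ 3.876 in)
Ia = 0.2·(500/129) = 100/129 in ≈ 0.775 in
P − Ia = 8.090 − 0.775 = 94361/12900 ≈ 7.315 in (> 0, runoff occurs)
Runoff Q = (P−Ia)²/(P−Ia+S) = (7.315)²/(7.315+3.876) = 8903998321/1862256900 ≈ 4.781 in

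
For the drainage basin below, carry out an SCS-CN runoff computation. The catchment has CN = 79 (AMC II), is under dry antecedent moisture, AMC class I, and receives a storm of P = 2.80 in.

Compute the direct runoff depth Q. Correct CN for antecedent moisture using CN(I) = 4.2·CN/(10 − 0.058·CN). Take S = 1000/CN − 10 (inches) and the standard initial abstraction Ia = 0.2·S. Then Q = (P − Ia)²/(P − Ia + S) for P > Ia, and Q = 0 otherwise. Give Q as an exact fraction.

Adjust CN=79 to AMC I: 4.2·79/(10 − 0.058·79) → (1659/5) ÷ (2709/500) = 7900/129 ≈ 61.240
Max retention: S = 1000/(7900/129) − 10 = 500/79 in (≈ 6.329 in)
Initial abstraction Ia = S/5 = (500/79)/5 = 100/79 ≈ 1.266 in
P − Ia = 2.800 − 1.266 = 606/395 ≈ 1.534 in (> 0, runoff occurs)
Q = (606/395)²/((606/395) + 500/79) = (367236/156025)/(3106/395) = 183618/613435 in ≈ 0.299 in

Q = 183618/613435 in ≈ 0.299 in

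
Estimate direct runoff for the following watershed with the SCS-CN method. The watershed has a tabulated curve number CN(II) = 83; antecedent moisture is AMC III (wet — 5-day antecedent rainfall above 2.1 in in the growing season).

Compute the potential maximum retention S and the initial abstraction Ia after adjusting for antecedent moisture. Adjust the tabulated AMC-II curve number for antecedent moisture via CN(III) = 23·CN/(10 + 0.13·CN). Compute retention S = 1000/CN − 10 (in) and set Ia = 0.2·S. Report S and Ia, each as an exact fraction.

S = 1700/1909 in ≈ 0.891 in; Ia = 340/1909 in ≈ 0.178 in

Adjust CN=83 to AMC III: 23·83/(10 + 0.13·83) → 1909 ÷ (2079/100) = 190900/2079 ≈ 91.823
S = 1000/(190900/2079) − 10 = 1700/1909 in ≈ 0.891 in
Ia = 0.2S: 0.2·0.891 = 0.178 in (exactly 340/1909)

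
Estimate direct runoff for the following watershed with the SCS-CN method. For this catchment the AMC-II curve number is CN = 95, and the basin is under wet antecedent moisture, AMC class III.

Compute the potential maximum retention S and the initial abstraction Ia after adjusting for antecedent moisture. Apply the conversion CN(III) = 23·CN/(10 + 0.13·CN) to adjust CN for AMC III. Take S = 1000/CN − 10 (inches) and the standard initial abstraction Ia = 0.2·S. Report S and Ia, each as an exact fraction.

CN(III) from CN(II)=95: (23·95)/(10 + 0.13·95) = 43700/447 ≈ 97.763
S = 1000/(43700/447) − 10 = 100/437 in ≈ 0.229 in
Ia = 0.2S: 0.2·0.229 = 0.046 in (exactly 20/437)

S = 100/437 in ≈ 0.229 in; Ia = 20/437 in ≈ 0.046 in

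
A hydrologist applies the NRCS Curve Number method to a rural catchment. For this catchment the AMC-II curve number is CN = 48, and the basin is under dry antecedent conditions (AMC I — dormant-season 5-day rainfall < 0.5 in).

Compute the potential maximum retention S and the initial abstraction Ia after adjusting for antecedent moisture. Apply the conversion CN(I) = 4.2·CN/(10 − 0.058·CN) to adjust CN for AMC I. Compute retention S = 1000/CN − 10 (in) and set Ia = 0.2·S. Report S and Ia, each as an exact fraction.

Adjust CN=48 to AMC I: 4.2·48/(10 − 0.058·48) → (1008/5) ÷ (902/125) = 12600/451 ≈ 27.938
S = 1000/(12600/451) − 10 = 1625/63 in ≈ 25.794 in
Ia = 0.2S: 0.2·25.794 = 5.159 in (exactly 325/63)

S = 1625/63 in ≈ 25.794 in; Ia = 325/63 in ≈ 5.159 in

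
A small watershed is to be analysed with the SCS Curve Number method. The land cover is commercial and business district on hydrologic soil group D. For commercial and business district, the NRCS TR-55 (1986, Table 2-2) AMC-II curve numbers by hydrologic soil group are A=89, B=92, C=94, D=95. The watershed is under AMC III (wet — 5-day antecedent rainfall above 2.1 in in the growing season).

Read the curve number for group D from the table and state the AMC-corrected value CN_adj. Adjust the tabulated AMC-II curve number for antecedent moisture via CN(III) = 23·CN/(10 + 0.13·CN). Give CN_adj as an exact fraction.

NRCS table: commercial and business district, soil group D → CN(II) = 95
CN(III) from CN(II)=95: (23·95)/(10 + 0.13·95) = 43700/447 ≈ 97.763

CN_adj = 43700/447 ≈ 97.763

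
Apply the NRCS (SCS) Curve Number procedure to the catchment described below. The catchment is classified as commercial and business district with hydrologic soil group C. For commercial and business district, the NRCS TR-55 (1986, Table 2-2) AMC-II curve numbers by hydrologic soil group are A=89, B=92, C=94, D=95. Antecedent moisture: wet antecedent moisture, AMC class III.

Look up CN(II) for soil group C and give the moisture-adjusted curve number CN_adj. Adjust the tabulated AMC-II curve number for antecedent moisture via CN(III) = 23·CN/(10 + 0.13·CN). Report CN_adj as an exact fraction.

NRCS table: commercial and business district, soil group C → CN(II) = 94
Adjust CN=94 to AMC III: 23·94/(10 + 0.13·94) → 2162 ÷ (1111/50) = 108100/1111 ≈ 97.300

CN_adj = 108100/1111 ≈ 97.300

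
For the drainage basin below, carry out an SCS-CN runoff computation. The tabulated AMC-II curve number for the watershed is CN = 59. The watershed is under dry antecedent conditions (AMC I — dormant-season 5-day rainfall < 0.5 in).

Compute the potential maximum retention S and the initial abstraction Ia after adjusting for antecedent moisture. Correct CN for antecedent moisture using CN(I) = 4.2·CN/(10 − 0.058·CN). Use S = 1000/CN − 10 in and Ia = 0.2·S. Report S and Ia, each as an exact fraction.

S = 20500/1239 in ≈ 16.546 in; Ia = 4100/1239 in ≈ 3.309 in

CN(I) from CN(II)=59: (4.2·59)/(10 − 0.058·59) = 123900/3289 ≈ 37.671
S = 1000/(123900/3289) − 10 = 20500/1239 in ≈ 16.546 in
Ia = 0.2·(20500/1239) = 4100/1239 in ≈ 3.309 in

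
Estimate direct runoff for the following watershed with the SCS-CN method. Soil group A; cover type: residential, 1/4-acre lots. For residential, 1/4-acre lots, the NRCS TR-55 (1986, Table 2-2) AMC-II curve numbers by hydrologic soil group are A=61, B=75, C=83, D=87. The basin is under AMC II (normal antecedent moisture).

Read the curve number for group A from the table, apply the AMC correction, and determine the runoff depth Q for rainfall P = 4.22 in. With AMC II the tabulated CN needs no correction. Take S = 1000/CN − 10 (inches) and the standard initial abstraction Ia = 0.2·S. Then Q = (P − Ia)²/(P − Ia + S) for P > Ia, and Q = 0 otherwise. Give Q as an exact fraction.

Q = 80478841/86836550 in ≈ 0.927 in

NRCS table: residential, 1/4-acre lots, soil group A → CN(II) = 61
CN(II) = 61; AMC II needs no correction.
Retention S: 1000/CN − 10 with CN=61.000 → S = 390/61 ≈ 6.393 in
Initial abstraction Ia = S/5 = (390/61)/5 = 78/61 ≈ 1.279 in
Since P=4.220 > Ia=1.279: effective rainfall P−Ia = 8971/3050 in
Runoff Q = (P−Ia)²/(P−Ia+S) = (2.941)²/(2.941+6.393) = 80478841/86836550 ≈ 0.927 in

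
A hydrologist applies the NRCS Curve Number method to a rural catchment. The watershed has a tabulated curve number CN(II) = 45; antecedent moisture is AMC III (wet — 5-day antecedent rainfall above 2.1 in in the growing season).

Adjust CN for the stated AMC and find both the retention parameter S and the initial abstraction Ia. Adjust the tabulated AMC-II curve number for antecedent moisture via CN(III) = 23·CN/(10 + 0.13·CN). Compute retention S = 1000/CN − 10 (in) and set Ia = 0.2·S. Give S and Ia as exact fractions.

CN(III) from CN(II)=45: (23·45)/(10 + 0.13·45) = 20700/317 ≈ 65.300
Max retention: S = 1000/(20700/317) − 10 = 1100/207 in (≈ 5.314 in)
Ia = 0.2S: 0.2·5.314 = 1.063 in (exactly 220/207)

S = 1100/207 in ≈ 5.314 in; Ia = 220/207 in ≈ 1.063 in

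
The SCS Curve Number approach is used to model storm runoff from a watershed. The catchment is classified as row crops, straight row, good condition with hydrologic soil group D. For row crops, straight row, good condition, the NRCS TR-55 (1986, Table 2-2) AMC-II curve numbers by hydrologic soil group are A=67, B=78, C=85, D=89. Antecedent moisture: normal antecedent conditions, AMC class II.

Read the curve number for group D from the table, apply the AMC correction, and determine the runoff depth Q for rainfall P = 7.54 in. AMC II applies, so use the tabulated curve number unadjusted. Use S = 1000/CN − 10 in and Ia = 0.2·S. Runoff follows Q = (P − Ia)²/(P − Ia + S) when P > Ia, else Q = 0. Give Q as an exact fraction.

NRCS table: row crops, straight row, good condition, soil group D → CN(II) = 89
CN(II) = 89; AMC II needs no correction.
Max retention: S = 1000/89 − 10 = 110/89 in (≈ 1.236 in)
Initial abstraction Ia = S/5 = (110/89)/5 = 22/89 ≈ 0.247 in
Excess rainfall: 7.540 − 0.247 = 7.293 in; P > Ia so Q > 0
Q: (32453/4450)² ÷ (37953/4450) = 1053197209/168890850 in (≈ 6.236 in)

Q = 1053197209/168890850 in ≈ 6.236 in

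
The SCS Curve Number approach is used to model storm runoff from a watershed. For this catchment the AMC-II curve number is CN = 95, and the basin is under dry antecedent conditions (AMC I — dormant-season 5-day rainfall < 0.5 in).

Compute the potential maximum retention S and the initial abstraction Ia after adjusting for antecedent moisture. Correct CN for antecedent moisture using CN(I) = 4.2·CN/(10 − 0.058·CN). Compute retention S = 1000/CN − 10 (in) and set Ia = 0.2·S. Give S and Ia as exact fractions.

S = 500/399 in ≈ 1.253 in; Ia = 100/399 in ≈ 0.251 in

Dry (AMC I): CN(I) = 4.2·95/(10 − 0.058·95) = 399/(449/100) = 39900/449 ≈ 88.864
Max retention: S = 1000/(39900/449) − 10 = 500/399 in (≈ 1.253 in)
Ia = 0.2·(500/399) = 100/399 in ≈ 0.251 in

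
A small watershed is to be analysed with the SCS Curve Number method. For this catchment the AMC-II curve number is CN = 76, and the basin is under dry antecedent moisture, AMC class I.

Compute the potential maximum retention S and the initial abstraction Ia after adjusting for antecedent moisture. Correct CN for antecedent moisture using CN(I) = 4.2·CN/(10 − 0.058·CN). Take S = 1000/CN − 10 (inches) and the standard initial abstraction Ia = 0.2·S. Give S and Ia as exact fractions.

Dry (AMC I): CN(I) = 4.2·76/(10 − 0.058·76) = (1596/5)/(699/125) = 13300/233 ≈ 57.082
S = 1000/(13300/233) − 10 = 1000/133 in ≈ 7.519 in
Initial abstraction Ia = S/5 = (1000/133)/5 = 200/133 ≈ 1.504 in

S = 1000/133 in ≈ 7.519 in; Ia = 200/133 in ≈ 1.504 in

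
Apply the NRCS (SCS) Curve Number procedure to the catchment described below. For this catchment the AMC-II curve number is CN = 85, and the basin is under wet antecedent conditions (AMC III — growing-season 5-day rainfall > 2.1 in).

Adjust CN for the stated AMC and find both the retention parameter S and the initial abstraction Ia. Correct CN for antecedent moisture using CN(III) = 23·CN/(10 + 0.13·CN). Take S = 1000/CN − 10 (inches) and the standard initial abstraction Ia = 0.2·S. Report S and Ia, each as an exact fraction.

Wet (AMC III): CN(III) = 23·85/(10 + 0.13·85) = 1955/(421/20) = 39100/421 ≈ 92.874
Retention S: 1000/CN − 10 with CN=92.874 → S = 300/391 ≈ 0.767 in
Ia = 0.2S: 0.2·0.767 = 0.153 in (exactly 60/391)

S = 300/391 in ≈ 0.767 in; Ia = 60/391 in ≈ 0.153 in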